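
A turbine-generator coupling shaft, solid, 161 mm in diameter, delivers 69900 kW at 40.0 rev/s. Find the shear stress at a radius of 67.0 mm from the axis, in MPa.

ω = 2π·40.0 = 251.3 rad/s, so T = P/ω = 69900×10³ / 251.3 = 278100 N·m.
J = πd⁴/32 = π(0.161)⁴/32 = 6.596×10^-5 m⁴.
Shear stress varies linearly with radius: τ = T·r/J = 278100 × 0.0670 / 6.596×10^-5 = 2.825×10^8 Pa.

282 MPa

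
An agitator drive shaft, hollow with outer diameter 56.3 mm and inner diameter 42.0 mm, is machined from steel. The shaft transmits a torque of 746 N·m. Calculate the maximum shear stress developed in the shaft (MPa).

J = π(d_o⁴ − d_i⁴)/32 = π(0.0563⁴ − 0.0420⁴)/32 = 6.809×10^-7 m⁴.
τ_max = T·r/J = 746.0 × 0.0281 / 6.809×10^-7 = 3.084×10^7 Pa.

30.8 MPa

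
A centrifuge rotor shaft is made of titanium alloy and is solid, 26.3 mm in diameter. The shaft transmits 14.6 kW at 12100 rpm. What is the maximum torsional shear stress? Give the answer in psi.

468 psi

ω = 2π·12100/60 = 1267 rad/s, so T = P/ω = 14.6×10³ / 1267 = 11.52 N·m.
J = πd⁴/32 = π(0.0263)⁴/32 = 4.697×10^-8 m⁴.
τ_max = T·r/J = 11.52 × 0.0132 / 4.697×10^-8 = 3.226×10^6 Pa.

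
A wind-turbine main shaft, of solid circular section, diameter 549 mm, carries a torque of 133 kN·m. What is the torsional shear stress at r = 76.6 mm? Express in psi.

166 psi

J = πd⁴/32 = π(0.549)⁴/32 = 8.918×10^-3 m⁴.
Shear stress varies linearly with radius: τ = T·r/J = 133000 × 0.0766 / 8.918×10^-3 = 1.142×10^6 Pa.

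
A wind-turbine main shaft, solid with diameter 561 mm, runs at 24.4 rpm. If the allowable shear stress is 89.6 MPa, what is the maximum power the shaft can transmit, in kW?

J = πd⁴/32 = π(0.561)⁴/32 = 9.724×10^-3 m⁴.
T_max = τ_allow·J/r = 8.96×10^7 × 9.724×10^-3 / 0.281 = 3.106e6 N·m.
ω = 2π·24.4/60 = 2.555 rad/s, so P_max = T_max·ω = 7.937×10^6 W.

7940 kW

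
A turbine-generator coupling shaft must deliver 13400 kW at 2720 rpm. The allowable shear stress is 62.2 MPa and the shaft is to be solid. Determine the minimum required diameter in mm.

ω = 2π·2720/60 = 284.8 rad/s, so T = P/ω = 13400×10³ / 284.8 = 47040 N·m.
For a solid shaft τ_max = 16T/(πd³), so d = (16T/(π τ_allow))^(1/3) = (16·47040/(π·6.22×10^7))^(1/3) = 0.1568 m.

157 mm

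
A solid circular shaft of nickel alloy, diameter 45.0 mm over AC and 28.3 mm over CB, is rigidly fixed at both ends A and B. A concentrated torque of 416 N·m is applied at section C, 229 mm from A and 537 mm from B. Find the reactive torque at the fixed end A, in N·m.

Compatibility: T_A·a/J_AC = T_B·b/J_CB with T_A + T_B = T₀.
J_AC = 4.03×10^-7 m⁴, J_CB = 6.30×10^-8 m⁴, so T_A = T₀·(J_AC/a)/((J_AC/a)+(J_CB/b)) = 390.0 N·m, T_B = 26.01 N·m.

390 N·m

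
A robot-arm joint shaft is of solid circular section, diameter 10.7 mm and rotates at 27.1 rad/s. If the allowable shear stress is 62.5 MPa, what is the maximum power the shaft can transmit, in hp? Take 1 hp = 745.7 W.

0.546 hp

J = πd⁴/32 = π(0.0107)⁴/32 = 1.287×10^-9 m⁴.
T_max = τ_allow·J/r = 6.25×10^7 × 1.287×10^-9 / 0.00535 = 15.03 N·m.
ω = 27.1 rad/s, so P_max = T_max·ω = 407.4 W.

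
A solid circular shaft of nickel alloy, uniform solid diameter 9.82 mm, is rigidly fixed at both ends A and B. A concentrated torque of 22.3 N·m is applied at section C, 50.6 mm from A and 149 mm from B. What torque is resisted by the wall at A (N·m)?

16.6 N·m

With uniform GJ and both ends fixed, compatibility θ_AC = θ_CB gives T_A·a = T_B·b, together with T_A + T_B = T₀.
T_A = T₀·b/(a+b) = 22.30·149/199.6 = 16.65 N·m; T_B = 5.653 N·m.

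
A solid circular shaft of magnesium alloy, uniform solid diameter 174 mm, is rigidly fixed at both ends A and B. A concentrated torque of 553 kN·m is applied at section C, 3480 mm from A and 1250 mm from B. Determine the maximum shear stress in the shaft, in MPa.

With uniform GJ and both ends fixed, compatibility θ_AC = θ_CB gives T_A·a = T_B·b, together with T_A + T_B = T₀.
T_A = T₀·b/(a+b) = 553000·1250/4730 = 146100 N·m; T_B = 406900 N·m.
τ in each portion: τ_AC = 1.41×10^8 Pa, τ_CB = 3.93×10^8 Pa; maximum is in CB.
τ_max = T_CB·r/J = 406900·0.0870/9.00×10^-5 = 3.933×10^8 Pa.

393 MPa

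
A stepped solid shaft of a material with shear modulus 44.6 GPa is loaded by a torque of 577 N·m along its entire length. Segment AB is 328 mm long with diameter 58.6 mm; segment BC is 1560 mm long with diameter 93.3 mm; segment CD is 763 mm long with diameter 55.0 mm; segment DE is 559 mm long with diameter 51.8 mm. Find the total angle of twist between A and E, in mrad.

J_AB = π(0.0586)⁴/32 = 1.16×10^-6 m⁴; J_BC = π(0.0933)⁴/32 = 7.44×10^-6 m⁴; J_CD = π(0.0550)⁴/32 = 8.98×10^-7 m⁴; J_DE = π(0.0518)⁴/32 = 7.07×10^-7 m⁴.
θ = (T/G)·Σ L_i/J_i = (577.0/44.6×10⁹)·(0.328/1.16×10^-6 + 1.56/7.44×10^-6 + 0.763/8.98×10^-7 + 0.559/7.07×10^-7) = 0.02760 rad.

27.6 mrad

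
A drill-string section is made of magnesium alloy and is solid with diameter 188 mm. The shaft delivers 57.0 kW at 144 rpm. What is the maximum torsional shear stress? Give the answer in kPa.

2900 kPa

ω = 2π·144/60 = 15.08 rad/s, so T = P/ω = 57.0×10³ / 15.08 = 3780 N·m.
J = πd⁴/32 = π(0.188)⁴/32 = 1.226×10^-4 m⁴.
τ_max = T·r/J = 3780 × 0.0940 / 1.226×10^-4 = 2.897×10^6 Pa.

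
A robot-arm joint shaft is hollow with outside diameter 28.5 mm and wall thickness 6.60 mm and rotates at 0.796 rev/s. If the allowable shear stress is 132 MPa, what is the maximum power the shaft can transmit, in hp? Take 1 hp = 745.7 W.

3.69 hp

J = π(d_o⁴ − d_i⁴)/32 = π(0.0285⁴ − 0.0153⁴)/32 = 5.939×10^-8 m⁴.
T_max = τ_allow·J/r = 1.32×10^8 × 5.939×10^-8 / 0.0143 = 550.1 N·m.
ω = 2π·0.796 = 5.001 rad/s, so P_max = T_max·ω = 2752 W.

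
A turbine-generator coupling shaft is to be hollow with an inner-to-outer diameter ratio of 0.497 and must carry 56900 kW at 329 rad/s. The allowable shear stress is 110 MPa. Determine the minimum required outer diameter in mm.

204 mm

ω = 329 rad/s, so T = P/ω = 56900×10³ / 329.0 = 172900 N·m.
For a hollow shaft with d_i/d_o = 0.497: τ_max = 16T/(π d_o³ (1−k⁴)), so d_o = [16T/(π τ_allow (1−k⁴))]^(1/3) = [16·172900/(π·1.10×10^8·0.9390)]^(1/3) = 0.2043 m.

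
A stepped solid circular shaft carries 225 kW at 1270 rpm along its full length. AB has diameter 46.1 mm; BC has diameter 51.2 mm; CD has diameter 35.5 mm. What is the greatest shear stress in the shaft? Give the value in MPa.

ω = 2π·1270/60 = 133.0 rad/s, so T = P/ω = 225×10³ / 133.0 = 1692 N·m.
Under the same torque, τ_max = 16T/(πd³) is largest where d is smallest — segment CD (d = 35.5 mm).
τ_max = 16·1692/(π·(0.0355)³) = 1.926×10^8 Pa.

193 MPa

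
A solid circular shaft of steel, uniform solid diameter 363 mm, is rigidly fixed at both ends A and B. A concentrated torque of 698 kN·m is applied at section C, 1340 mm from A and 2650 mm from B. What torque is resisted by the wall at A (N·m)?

464000 N·m

With uniform GJ and both ends fixed, compatibility θ_AC = θ_CB gives T_A·a = T_B·b, together with T_A + T_B = T₀.
T_A = T₀·b/(a+b) = 698000·2650/3990 = 463600 N·m; T_B = 234400 N·m.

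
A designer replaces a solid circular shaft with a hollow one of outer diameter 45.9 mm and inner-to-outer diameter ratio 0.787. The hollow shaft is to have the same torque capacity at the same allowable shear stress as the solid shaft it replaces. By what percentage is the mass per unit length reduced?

47.4 %

Equal τ_max and T ⇒ the solid shaft needs d_s³ = d_o³(1−k⁴), so d_s = 45.9·(1−0.787⁴)^(1/3) = 39.06 mm.
Area ratio A_h/A_s = d_o²(1−k²)/d_s² = (1−k²)/(1−k⁴)^(2/3) = 0.5255.
Mass saving = 1 − 0.5255 = 47.4 %.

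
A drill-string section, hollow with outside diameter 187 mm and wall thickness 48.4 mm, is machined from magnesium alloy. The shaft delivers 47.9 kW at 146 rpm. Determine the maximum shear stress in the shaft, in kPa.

2580 kPa

ω = 2π·146/60 = 15.29 rad/s, so T = P/ω = 47.9×10³ / 15.29 = 3133 N·m.
J = π(d_o⁴ − d_i⁴)/32 = π(0.187⁴ − 0.0902⁴)/32 = 1.136×10^-4 m⁴.
τ_max = T·r/J = 3133 × 0.0935 / 1.136×10^-4 = 2.580×10^6 Pa.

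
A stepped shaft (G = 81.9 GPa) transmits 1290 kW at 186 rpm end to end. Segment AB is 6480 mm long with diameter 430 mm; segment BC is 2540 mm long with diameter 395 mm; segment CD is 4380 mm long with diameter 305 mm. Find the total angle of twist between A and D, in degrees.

ω = 2π·186/60 = 19.48 rad/s, so T = P/ω = 1290×10³ / 19.48 = 66230 N·m.
J_AB = π(0.430)⁴/32 = 3.36×10^-3 m⁴; J_BC = π(0.395)⁴/32 = 2.39×10^-3 m⁴; J_CD = π(0.305)⁴/32 = 8.50×10^-4 m⁴.
θ = (T/G)·Σ L_i/J_i = (66230/81.9×10⁹)·(6.48/3.36×10^-3 + 2.54/2.39×10^-3 + 4.38/8.50×10^-4) = 6.590×10^-3 rad.

0.378°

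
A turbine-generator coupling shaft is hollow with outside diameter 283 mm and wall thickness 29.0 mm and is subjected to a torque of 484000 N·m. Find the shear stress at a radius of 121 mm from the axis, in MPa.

155 MPa

J = π(d_o⁴ − d_i⁴)/32 = π(0.283⁴ − 0.225⁴)/32 = 3.781×10^-4 m⁴.
Shear stress varies linearly with radius: τ = T·r/J = 484000 × 0.121 / 3.781×10^-4 = 1.549×10^8 Pa.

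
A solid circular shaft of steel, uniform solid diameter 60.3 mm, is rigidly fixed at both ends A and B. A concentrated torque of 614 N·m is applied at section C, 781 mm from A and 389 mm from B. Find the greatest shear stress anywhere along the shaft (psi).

1380 psi

With uniform GJ and both ends fixed, compatibility θ_AC = θ_CB gives T_A·a = T_B·b, together with T_A + T_B = T₀.
T_A = T₀·b/(a+b) = 614.0·389/1170 = 204.1 N·m; T_B = 409.9 N·m.
τ in each portion: τ_AC = 4.74×10^6 Pa, τ_CB = 9.52×10^6 Pa; maximum is in CB.
τ_max = T_CB·r/J = 409.9·0.0301/1.30×10^-6 = 9.520×10^6 Pa.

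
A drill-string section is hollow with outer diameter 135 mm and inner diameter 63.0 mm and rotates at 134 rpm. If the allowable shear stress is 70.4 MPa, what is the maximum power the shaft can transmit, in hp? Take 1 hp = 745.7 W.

J = π(d_o⁴ − d_i⁴)/32 = π(0.135⁴ − 0.0630⁴)/32 = 3.106×10^-5 m⁴.
T_max = τ_allow·J/r = 7.04×10^7 × 3.106×10^-5 / 0.0675 = 32400 N·m.
ω = 2π·134/60 = 14.03 rad/s, so P_max = T_max·ω = 4.546×10^5 W.

610 hp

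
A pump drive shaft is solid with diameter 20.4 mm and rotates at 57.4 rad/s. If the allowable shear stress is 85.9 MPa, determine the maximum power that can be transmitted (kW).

8.22 kW

J = πd⁴/32 = π(0.0204)⁴/32 = 1.700×10^-8 m⁴.
T_max = τ_allow·J/r = 8.59×10^7 × 1.700×10^-8 / 0.0102 = 143.2 N·m.
ω = 57.4 rad/s, so P_max = T_max·ω = 8219 W.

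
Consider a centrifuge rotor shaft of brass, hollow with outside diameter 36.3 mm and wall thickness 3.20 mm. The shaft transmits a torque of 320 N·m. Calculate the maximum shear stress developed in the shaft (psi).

9160 psi

J = π(d_o⁴ − d_i⁴)/32 = π(0.0363⁴ − 0.0299⁴)/32 = 9.199×10^-8 m⁴.
τ_max = T·r/J = 320.0 × 0.0181 / 9.199×10^-8 = 6.313×10^7 Pa.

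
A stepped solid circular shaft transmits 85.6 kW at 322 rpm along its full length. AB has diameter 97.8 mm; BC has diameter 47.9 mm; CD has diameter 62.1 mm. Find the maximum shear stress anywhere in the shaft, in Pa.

1.18e8 Pa

ω = 2π·322/60 = 33.72 rad/s, so T = P/ω = 85.6×10³ / 33.72 = 2539 N·m.
Under the same torque, τ_max = 16T/(πd³) is largest where d is smallest — segment BC (d = 47.9 mm).
τ_max = 16·2539/(π·(0.0479)³) = 1.176×10^8 Pa.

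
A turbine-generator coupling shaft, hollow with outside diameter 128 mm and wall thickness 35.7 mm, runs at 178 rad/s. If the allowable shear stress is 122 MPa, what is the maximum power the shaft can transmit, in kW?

J = π(d_o⁴ − d_i⁴)/32 = π(0.128⁴ − 0.0566⁴)/32 = 2.535×10^-5 m⁴.
T_max = τ_allow·J/r = 1.22×10^8 × 2.535×10^-5 / 0.0640 = 48320 N·m.
ω = 178 rad/s, so P_max = T_max·ω = 8.600×10^6 W.

8600 kW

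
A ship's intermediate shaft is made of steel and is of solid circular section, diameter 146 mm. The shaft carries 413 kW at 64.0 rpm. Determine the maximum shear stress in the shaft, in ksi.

ω = 2π·64.0/60 = 6.702 rad/s, so T = P/ω = 413×10³ / 6.702 = 61620 N·m.
J = πd⁴/32 = π(0.146)⁴/32 = 4.461×10^-5 m⁴.
τ_max = T·r/J = 61620 × 0.0730 / 4.461×10^-5 = 1.008×10^8 Pa.

14.6 ksi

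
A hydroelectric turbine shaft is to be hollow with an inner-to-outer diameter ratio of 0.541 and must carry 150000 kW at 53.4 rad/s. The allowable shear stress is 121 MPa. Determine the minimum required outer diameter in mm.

ω = 53.4 rad/s, so T = P/ω = 150000×10³ / 53.40 = 2.809e6 N·m.
For a hollow shaft with d_i/d_o = 0.541: τ_max = 16T/(π d_o³ (1−k⁴)), so d_o = [16T/(π τ_allow (1−k⁴))]^(1/3) = [16·2.809e6/(π·1.21×10^8·0.9143)]^(1/3) = 0.5057 m.

506 mm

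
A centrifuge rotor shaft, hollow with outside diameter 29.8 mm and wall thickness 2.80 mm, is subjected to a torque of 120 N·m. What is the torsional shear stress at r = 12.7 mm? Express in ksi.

5.05 ksi

J = π(d_o⁴ − d_i⁴)/32 = π(0.0298⁴ − 0.0242⁴)/32 = 4.375×10^-8 m⁴.
Shear stress varies linearly with radius: τ = T·r/J = 120.0 × 0.0127 / 4.375×10^-8 = 3.483×10^7 Pa.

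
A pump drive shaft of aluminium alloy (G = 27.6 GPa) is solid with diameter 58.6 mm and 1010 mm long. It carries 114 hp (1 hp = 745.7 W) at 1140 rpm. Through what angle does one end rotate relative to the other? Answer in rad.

ω = 2π·1140/60 = 119.4 rad/s, so T = P/ω = 114×745.7 / 119.4 = 712.1 N·m.
J = πd⁴/32 = π(0.0586)⁴/32 = 1.158×10^-6 m⁴.
θ = T·L/(G·J) = 712.1 × 1.01 / (27.6×10⁹ × 1.158×10^-6) = 0.02251 rad.

0.0225 rad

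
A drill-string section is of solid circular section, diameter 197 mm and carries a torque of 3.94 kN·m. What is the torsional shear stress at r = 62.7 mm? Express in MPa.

J = πd⁴/32 = π(0.197)⁴/32 = 1.479×10^-4 m⁴.
Shear stress varies linearly with radius: τ = T·r/J = 3940 × 0.0627 / 1.479×10^-4 = 1.671×10^6 Pa.

1.67 MPa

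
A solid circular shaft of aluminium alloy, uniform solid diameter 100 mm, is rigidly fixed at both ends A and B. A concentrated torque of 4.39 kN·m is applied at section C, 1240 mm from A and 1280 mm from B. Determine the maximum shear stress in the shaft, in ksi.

With uniform GJ and both ends fixed, compatibility θ_AC = θ_CB gives T_A·a = T_B·b, together with T_A + T_B = T₀.
T_A = T₀·b/(a+b) = 4390·1280/2520 = 2230 N·m; T_B = 2160 N·m.
τ in each portion: τ_AC = 1.14×10^7 Pa, τ_CB = 1.10×10^7 Pa; maximum is in AC.
τ_max = T_AC·r/J = 2230·0.0500/9.82×10^-6 = 1.136×10^7 Pa.

1.65 ksi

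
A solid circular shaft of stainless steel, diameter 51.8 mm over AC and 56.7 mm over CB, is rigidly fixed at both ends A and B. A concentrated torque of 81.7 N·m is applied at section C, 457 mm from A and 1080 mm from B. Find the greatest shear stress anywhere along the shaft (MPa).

Compatibility: T_A·a/J_AC = T_B·b/J_CB with T_A + T_B = T₀.
J_AC = 7.07×10^-7 m⁴, J_CB = 1.01×10^-6 m⁴, so T_A = T₀·(J_AC/a)/((J_AC/a)+(J_CB/b)) = 50.83 N·m, T_B = 30.87 N·m.
τ in each portion: τ_AC = 1.86×10^6 Pa, τ_CB = 8.63×10^5 Pa; maximum is in AC.
τ_max = T_AC·r/J = 50.83·0.0259/7.07×10^-7 = 1.862×10^6 Pa.

1.86 MPa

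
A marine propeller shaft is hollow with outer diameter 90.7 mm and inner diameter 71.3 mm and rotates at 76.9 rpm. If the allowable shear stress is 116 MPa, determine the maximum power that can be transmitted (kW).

84.6 kW

J = π(d_o⁴ − d_i⁴)/32 = π(0.0907⁴ − 0.0713⁴)/32 = 4.107×10^-6 m⁴.
T_max = τ_allow·J/r = 1.16×10^8 × 4.107×10^-6 / 0.0454 = 10500 N·m.
ω = 2π·76.9/60 = 8.053 rad/s, so P_max = T_max·ω = 8.459×10^4 W.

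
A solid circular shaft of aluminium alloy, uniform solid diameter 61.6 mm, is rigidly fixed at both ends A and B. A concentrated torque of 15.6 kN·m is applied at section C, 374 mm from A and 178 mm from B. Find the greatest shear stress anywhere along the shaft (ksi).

33.4 ksi

With uniform GJ and both ends fixed, compatibility θ_AC = θ_CB gives T_A·a = T_B·b, together with T_A + T_B = T₀.
T_A = T₀·b/(a+b) = 15600·178/552.0 = 5030 N·m; T_B = 10570 N·m.
τ in each portion: τ_AC = 1.10×10^8 Pa, τ_CB = 2.30×10^8 Pa; maximum is in CB.
τ_max = T_CB·r/J = 10570·0.0308/1.41×10^-6 = 2.303×10^8 Pa.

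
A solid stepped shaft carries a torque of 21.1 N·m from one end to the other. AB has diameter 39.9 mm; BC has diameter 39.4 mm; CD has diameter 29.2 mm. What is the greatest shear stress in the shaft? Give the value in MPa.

4.32 MPa

Under the same torque, τ_max = 16T/(πd³) is largest where d is smallest — segment CD (d = 29.2 mm).
τ_max = 16·21.10/(π·(0.0292)³) = 4.316×10^6 Pa.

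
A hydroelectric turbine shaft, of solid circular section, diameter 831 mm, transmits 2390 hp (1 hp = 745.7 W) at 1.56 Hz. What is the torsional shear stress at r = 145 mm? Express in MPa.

ω = 2π·1.56 = 9.802 rad/s, so T = P/ω = 2390×745.7 / 9.802 = 181800 N·m.
J = πd⁴/32 = π(0.831)⁴/32 = 0.04682 m⁴.
Shear stress varies linearly with radius: τ = T·r/J = 181800 × 0.145 / 0.04682 = 5.631×10^5 Pa.

0.563 MPa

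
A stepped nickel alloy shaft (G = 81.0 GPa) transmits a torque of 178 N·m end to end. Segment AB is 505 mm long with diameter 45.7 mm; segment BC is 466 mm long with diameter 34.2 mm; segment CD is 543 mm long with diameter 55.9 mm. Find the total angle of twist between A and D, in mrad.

11.5 mrad

J_AB = π(0.0457)⁴/32 = 4.28×10^-7 m⁴; J_BC = π(0.0342)⁴/32 = 1.34×10^-7 m⁴; J_CD = π(0.0559)⁴/32 = 9.59×10^-7 m⁴.
θ = (T/G)·Σ L_i/J_i = (178.0/81.0×10⁹)·(0.505/4.28×10^-7 + 0.466/1.34×10^-7 + 0.543/9.59×10^-7) = 0.01146 rad.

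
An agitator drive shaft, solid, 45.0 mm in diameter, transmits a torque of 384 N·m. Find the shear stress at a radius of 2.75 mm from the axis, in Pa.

J = πd⁴/32 = π(0.0450)⁴/32 = 4.026×10^-7 m⁴.
Shear stress varies linearly with radius: τ = T·r/J = 384.0 × 0.00275 / 4.026×10^-7 = 2.623×10^6 Pa.

2.62e6 Pa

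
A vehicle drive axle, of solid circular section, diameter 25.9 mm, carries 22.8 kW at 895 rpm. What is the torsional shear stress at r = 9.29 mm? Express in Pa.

5.12e7 Pa

ω = 2π·895/60 = 93.72 rad/s, so T = P/ω = 22.8×10³ / 93.72 = 243.3 N·m.
J = πd⁴/32 = π(0.0259)⁴/32 = 4.418×10^-8 m⁴.
Shear stress varies linearly with radius: τ = T·r/J = 243.3 × 0.00929 / 4.418×10^-8 = 5.116×10^7 Pa.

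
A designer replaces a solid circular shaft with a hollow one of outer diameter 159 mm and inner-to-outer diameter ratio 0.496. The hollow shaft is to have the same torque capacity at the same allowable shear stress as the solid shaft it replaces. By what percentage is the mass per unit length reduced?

21.4 %

Equal τ_max and T ⇒ the solid shaft needs d_s³ = d_o³(1−k⁴), so d_s = 159·(1−0.496⁴)^(1/3) = 155.7 mm.
Area ratio A_h/A_s = d_o²(1−k²)/d_s² = (1−k²)/(1−k⁴)^(2/3) = 0.7860.
Mass saving = 1 − 0.7860 = 21.4 %.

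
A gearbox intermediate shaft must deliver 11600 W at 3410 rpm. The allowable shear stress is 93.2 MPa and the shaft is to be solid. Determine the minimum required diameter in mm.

12.1 mm

ω = 2π·3410/60 = 357.1 rad/s, so T = P/ω = 11600 / 357.1 = 32.48 N·m.
For a solid shaft τ_max = 16T/(πd³), so d = (16T/(π τ_allow))^(1/3) = (16·32.48/(π·9.32×10^7))^(1/3) = 0.01211 m.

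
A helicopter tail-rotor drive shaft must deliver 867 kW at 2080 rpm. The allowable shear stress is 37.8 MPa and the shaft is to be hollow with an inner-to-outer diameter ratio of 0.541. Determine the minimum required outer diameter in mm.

83.7 mm

ω = 2π·2080/60 = 217.8 rad/s, so T = P/ω = 867×10³ / 217.8 = 3980 N·m.
For a hollow shaft with d_i/d_o = 0.541: τ_max = 16T/(π d_o³ (1−k⁴)), so d_o = [16T/(π τ_allow (1−k⁴))]^(1/3) = [16·3980/(π·3.78×10^7·0.9143)]^(1/3) = 0.08371 m.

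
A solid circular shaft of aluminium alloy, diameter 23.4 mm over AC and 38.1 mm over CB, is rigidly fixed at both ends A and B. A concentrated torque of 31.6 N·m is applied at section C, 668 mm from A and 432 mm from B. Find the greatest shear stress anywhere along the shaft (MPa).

2.66 MPa

Compatibility: T_A·a/J_AC = T_B·b/J_CB with T_A + T_B = T₀.
J_AC = 2.94×10^-8 m⁴, J_CB = 2.07×10^-7 m⁴, so T_A = T₀·(J_AC/a)/((J_AC/a)+(J_CB/b)) = 2.663 N·m, T_B = 28.94 N·m.
τ in each portion: τ_AC = 1.06×10^6 Pa, τ_CB = 2.66×10^6 Pa; maximum is in CB.
τ_max = T_CB·r/J = 28.94·0.0191/2.07×10^-7 = 2.665×10^6 Pa.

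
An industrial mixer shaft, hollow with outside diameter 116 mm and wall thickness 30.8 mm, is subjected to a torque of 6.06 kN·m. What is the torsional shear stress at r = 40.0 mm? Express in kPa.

14300 kPa

J = π(d_o⁴ − d_i⁴)/32 = π(0.116⁴ − 0.0544⁴)/32 = 1.692×10^-5 m⁴.
Shear stress varies linearly with radius: τ = T·r/J = 6060 × 0.0400 / 1.692×10^-5 = 1.433×10^7 Pa.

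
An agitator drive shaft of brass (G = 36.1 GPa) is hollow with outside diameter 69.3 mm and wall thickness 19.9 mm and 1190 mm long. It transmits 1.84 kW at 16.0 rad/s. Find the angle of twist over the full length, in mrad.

1.73 mrad

ω = 16.0 rad/s, so T = P/ω = 1.84×10³ / 16.00 = 115.0 N·m.
J = π(d_o⁴ − d_i⁴)/32 = π(0.0693⁴ − 0.0295⁴)/32 = 2.190×10^-6 m⁴.
θ = T·L/(G·J) = 115.0 × 1.19 / (36.1×10⁹ × 2.190×10^-6) = 1.731×10^-3 rad.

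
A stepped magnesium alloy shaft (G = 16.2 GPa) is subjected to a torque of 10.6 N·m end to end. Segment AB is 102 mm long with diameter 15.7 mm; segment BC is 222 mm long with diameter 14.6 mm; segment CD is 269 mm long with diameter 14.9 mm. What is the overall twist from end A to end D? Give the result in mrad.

80.1 mrad

J_AB = π(0.0157)⁴/32 = 5.96×10^-9 m⁴; J_BC = π(0.0146)⁴/32 = 4.46×10^-9 m⁴; J_CD = π(0.0149)⁴/32 = 4.84×10^-9 m⁴.
θ = (T/G)·Σ L_i/J_i = (10.60/16.2×10⁹)·(0.102/5.96×10^-9 + 0.222/4.46×10^-9 + 0.269/4.84×10^-9) = 0.08013 rad.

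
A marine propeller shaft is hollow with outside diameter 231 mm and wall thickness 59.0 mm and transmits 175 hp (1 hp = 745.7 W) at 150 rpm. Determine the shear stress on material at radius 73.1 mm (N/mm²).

ω = 2π·150/60 = 15.71 rad/s, so T = P/ω = 175×745.7 / 15.71 = 8308 N·m.
J = π(d_o⁴ − d_i⁴)/32 = π(0.231⁴ − 0.113⁴)/32 = 2.635×10^-4 m⁴.
Shear stress varies linearly with radius: τ = T·r/J = 8308 × 0.0731 / 2.635×10^-4 = 2.304×10^6 Pa.

2.30 N/mm²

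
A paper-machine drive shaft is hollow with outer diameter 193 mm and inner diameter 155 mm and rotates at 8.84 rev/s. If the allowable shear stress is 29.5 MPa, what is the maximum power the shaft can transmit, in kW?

1350 kW

J = π(d_o⁴ − d_i⁴)/32 = π(0.193⁴ − 0.155⁴)/32 = 7.955×10^-5 m⁴.
T_max = τ_allow·J/r = 2.95×10^7 × 7.955×10^-5 / 0.0965 = 24320 N·m.
ω = 2π·8.84 = 55.54 rad/s, so P_max = T_max·ω = 1.351×10^6 W.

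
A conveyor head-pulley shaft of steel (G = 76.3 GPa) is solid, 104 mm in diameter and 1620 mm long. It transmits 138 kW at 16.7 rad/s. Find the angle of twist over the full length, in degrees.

ω = 16.7 rad/s, so T = P/ω = 138×10³ / 16.70 = 8263 N·m.
J = πd⁴/32 = π(0.104)⁴/32 = 1.149×10^-5 m⁴.
θ = T·L/(G·J) = 8263 × 1.62 / (76.3×10⁹ × 1.149×10^-5) = 0.01528 rad.

0.875°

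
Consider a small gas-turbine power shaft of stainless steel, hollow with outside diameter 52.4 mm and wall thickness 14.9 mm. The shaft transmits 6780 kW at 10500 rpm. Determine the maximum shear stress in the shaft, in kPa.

ω = 2π·10500/60 = 1100 rad/s, so T = P/ω = 6780×10³ / 1100 = 6166 N·m.
J = π(d_o⁴ − d_i⁴)/32 = π(0.0524⁴ − 0.0226⁴)/32 = 7.145×10^-7 m⁴.
τ_max = T·r/J = 6166 × 0.0262 / 7.145×10^-7 = 2.261×10^8 Pa.

226000 kPa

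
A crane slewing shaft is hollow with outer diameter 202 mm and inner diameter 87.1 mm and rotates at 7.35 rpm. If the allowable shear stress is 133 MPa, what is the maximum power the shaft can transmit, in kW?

J = π(d_o⁴ − d_i⁴)/32 = π(0.202⁴ − 0.0871⁴)/32 = 1.578×10^-4 m⁴.
T_max = τ_allow·J/r = 1.33×10^8 × 1.578×10^-4 / 0.101 = 207800 N·m.
ω = 2π·7.35/60 = 0.7697 rad/s, so P_max = T_max·ω = 1.599×10^5 W.

160 kW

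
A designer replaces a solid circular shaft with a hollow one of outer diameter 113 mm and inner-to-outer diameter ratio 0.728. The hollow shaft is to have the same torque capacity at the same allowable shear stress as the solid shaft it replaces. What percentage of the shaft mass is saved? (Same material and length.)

41.4 %

Equal τ_max and T ⇒ the solid shaft needs d_s³ = d_o³(1−k⁴), so d_s = 113·(1−0.728⁴)^(1/3) = 101.2 mm.
Area ratio A_h/A_s = d_o²(1−k²)/d_s² = (1−k²)/(1−k⁴)^(2/3) = 0.5856.
Mass saving = 1 − 0.5856 = 41.4 %.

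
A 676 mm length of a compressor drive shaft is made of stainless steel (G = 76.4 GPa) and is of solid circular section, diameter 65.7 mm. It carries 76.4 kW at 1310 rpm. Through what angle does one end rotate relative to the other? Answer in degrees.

ω = 2π·1310/60 = 137.2 rad/s, so T = P/ω = 76.4×10³ / 137.2 = 556.9 N·m.
J = πd⁴/32 = π(0.0657)⁴/32 = 1.829×10^-6 m⁴.
θ = T·L/(G·J) = 556.9 × 0.676 / (76.4×10⁹ × 1.829×10^-6) = 2.694×10^-3 rad.

0.154°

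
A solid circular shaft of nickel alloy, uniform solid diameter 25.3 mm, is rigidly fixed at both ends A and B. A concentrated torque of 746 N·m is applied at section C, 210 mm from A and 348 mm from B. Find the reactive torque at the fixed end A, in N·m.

With uniform GJ and both ends fixed, compatibility θ_AC = θ_CB gives T_A·a = T_B·b, together with T_A + T_B = T₀.
T_A = T₀·b/(a+b) = 746.0·348/558.0 = 465.2 N·m; T_B = 280.8 N·m.

465 N·m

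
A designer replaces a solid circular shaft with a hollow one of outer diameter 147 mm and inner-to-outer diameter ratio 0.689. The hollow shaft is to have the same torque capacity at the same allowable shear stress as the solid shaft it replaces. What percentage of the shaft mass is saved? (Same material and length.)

Equal τ_max and T ⇒ the solid shaft needs d_s³ = d_o³(1−k⁴), so d_s = 147·(1−0.689⁴)^(1/3) = 135.0 mm.
Area ratio A_h/A_s = d_o²(1−k²)/d_s² = (1−k²)/(1−k⁴)^(2/3) = 0.6228.
Mass saving = 1 − 0.6228 = 37.7 %.

37.7 %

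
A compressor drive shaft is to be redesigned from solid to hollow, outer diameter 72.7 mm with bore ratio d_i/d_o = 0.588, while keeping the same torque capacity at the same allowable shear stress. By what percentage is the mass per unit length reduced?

28.8 %

Equal τ_max and T ⇒ the solid shaft needs d_s³ = d_o³(1−k⁴), so d_s = 72.7·(1−0.588⁴)^(1/3) = 69.68 mm.
Area ratio A_h/A_s = d_o²(1−k²)/d_s² = (1−k²)/(1−k⁴)^(2/3) = 0.7122.
Mass saving = 1 − 0.7122 = 28.8 %.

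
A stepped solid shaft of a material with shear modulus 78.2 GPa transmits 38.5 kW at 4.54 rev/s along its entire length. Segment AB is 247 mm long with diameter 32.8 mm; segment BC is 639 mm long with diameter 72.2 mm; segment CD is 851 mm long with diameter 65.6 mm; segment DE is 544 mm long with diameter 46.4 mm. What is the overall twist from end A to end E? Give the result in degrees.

4.03°

ω = 2π·4.54 = 28.53 rad/s, so T = P/ω = 38.5×10³ / 28.53 = 1350 N·m.
J_AB = π(0.0328)⁴/32 = 1.14×10^-7 m⁴; J_BC = π(0.0722)⁴/32 = 2.67×10^-6 m⁴; J_CD = π(0.0656)⁴/32 = 1.82×10^-6 m⁴; J_DE = π(0.0464)⁴/32 = 4.55×10^-7 m⁴.
θ = (T/G)·Σ L_i/J_i = (1350/78.2×10⁹)·(0.247/1.14×10^-7 + 0.639/2.67×10^-6 + 0.851/1.82×10^-6 + 0.544/4.55×10^-7) = 0.07036 rad.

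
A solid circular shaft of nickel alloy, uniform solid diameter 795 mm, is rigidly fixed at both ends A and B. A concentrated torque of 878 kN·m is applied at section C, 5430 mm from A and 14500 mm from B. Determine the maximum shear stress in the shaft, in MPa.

With uniform GJ and both ends fixed, compatibility θ_AC = θ_CB gives T_A·a = T_B·b, together with T_A + T_B = T₀.
T_A = T₀·b/(a+b) = 878000·14500/19930 = 638800 N·m; T_B = 239200 N·m.
τ in each portion: τ_AC = 6.47×10^6 Pa, τ_CB = 2.42×10^6 Pa; maximum is in AC.
τ_max = T_AC·r/J = 638800·0.398/0.0392 = 6.475×10^6 Pa.

6.47 MPa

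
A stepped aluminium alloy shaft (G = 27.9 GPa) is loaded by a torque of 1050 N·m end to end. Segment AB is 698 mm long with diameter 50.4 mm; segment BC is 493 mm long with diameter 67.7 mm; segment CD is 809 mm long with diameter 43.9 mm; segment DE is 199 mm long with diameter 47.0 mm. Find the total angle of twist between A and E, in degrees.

8.57°

J_AB = π(0.0504)⁴/32 = 6.33×10^-7 m⁴; J_BC = π(0.0677)⁴/32 = 2.06×10^-6 m⁴; J_CD = π(0.0439)⁴/32 = 3.65×10^-7 m⁴; J_DE = π(0.0470)⁴/32 = 4.79×10^-7 m⁴.
θ = (T/G)·Σ L_i/J_i = (1050/27.9×10⁹)·(0.698/6.33×10^-7 + 0.493/2.06×10^-6 + 0.809/3.65×10^-7 + 0.199/4.79×10^-7) = 0.1496 rad.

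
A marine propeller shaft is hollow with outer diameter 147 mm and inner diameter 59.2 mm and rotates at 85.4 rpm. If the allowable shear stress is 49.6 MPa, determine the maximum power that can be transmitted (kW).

269 kW

J = π(d_o⁴ − d_i⁴)/32 = π(0.147⁴ − 0.0592⁴)/32 = 4.464×10^-5 m⁴.
T_max = τ_allow·J/r = 4.96×10^7 × 4.464×10^-5 / 0.0735 = 30120 N·m.
ω = 2π·85.4/60 = 8.943 rad/s, so P_max = T_max·ω = 2.694×10^5 W.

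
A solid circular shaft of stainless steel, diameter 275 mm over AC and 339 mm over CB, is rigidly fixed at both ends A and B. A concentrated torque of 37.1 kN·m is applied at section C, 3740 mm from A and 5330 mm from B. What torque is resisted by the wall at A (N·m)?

Compatibility: T_A·a/J_AC = T_B·b/J_CB with T_A + T_B = T₀.
J_AC = 5.61×10^-4 m⁴, J_CB = 1.30×10^-3 m⁴, so T_A = T₀·(J_AC/a)/((J_AC/a)+(J_CB/b)) = 14160 N·m, T_B = 22940 N·m.

14200 N·m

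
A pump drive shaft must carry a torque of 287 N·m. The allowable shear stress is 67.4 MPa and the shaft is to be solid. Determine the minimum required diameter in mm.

27.9 mm

For a solid shaft τ_max = 16T/(πd³), so d = (16T/(π τ_allow))^(1/3) = (16·287.0/(π·6.74×10^7))^(1/3) = 0.02789 m.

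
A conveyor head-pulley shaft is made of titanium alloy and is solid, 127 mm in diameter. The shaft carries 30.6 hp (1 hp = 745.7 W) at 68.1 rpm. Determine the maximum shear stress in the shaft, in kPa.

ω = 2π·68.1/60 = 7.131 rad/s, so T = P/ω = 30.6×745.7 / 7.131 = 3200 N·m.
J = πd⁴/32 = π(0.127)⁴/32 = 2.554×10^-5 m⁴.
τ_max = T·r/J = 3200 × 0.0635 / 2.554×10^-5 = 7.956×10^6 Pa.

7960 kPa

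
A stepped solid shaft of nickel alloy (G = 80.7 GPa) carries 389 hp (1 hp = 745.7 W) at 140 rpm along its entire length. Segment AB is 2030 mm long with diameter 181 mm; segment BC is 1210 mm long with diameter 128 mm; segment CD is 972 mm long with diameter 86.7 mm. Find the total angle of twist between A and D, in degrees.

3.38°

ω = 2π·140/60 = 14.66 rad/s, so T = P/ω = 389×745.7 / 14.66 = 19790 N·m.
J_AB = π(0.181)⁴/32 = 1.05×10^-4 m⁴; J_BC = π(0.128)⁴/32 = 2.64×10^-5 m⁴; J_CD = π(0.0867)⁴/32 = 5.55×10^-6 m⁴.
θ = (T/G)·Σ L_i/J_i = (19790/80.7×10⁹)·(2.03/1.05×10^-4 + 1.21/2.64×10^-5 + 0.972/5.55×10^-6) = 0.05894 rad.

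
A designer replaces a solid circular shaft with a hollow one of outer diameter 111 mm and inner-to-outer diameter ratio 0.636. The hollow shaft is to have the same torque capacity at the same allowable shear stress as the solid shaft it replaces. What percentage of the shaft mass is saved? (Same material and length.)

Equal τ_max and T ⇒ the solid shaft needs d_s³ = d_o³(1−k⁴), so d_s = 111·(1−0.636⁴)^(1/3) = 104.6 mm.
Area ratio A_h/A_s = d_o²(1−k²)/d_s² = (1−k²)/(1−k⁴)^(2/3) = 0.6708.
Mass saving = 1 − 0.6708 = 32.9 %.

32.9 %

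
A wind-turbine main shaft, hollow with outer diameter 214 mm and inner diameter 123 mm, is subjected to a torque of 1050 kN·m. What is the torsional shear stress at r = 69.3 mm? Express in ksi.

57.5 ksi

J = π(d_o⁴ − d_i⁴)/32 = π(0.214⁴ − 0.123⁴)/32 = 1.834×10^-4 m⁴.
Shear stress varies linearly with radius: τ = T·r/J = 1.050e6 × 0.0693 / 1.834×10^-4 = 3.967×10^8 Pa.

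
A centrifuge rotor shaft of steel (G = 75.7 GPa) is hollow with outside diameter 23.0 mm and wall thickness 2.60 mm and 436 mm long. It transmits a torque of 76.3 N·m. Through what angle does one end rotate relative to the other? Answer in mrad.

24.9 mrad

J = π(d_o⁴ − d_i⁴)/32 = π(0.0230⁴ − 0.0178⁴)/32 = 1.762×10^-8 m⁴.
θ = T·L/(G·J) = 76.30 × 0.436 / (75.7×10⁹ × 1.762×10^-8) = 0.02494 rad.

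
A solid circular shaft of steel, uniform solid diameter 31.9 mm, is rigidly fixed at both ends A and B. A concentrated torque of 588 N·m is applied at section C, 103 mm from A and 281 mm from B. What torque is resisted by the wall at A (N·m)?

430 N·m

With uniform GJ and both ends fixed, compatibility θ_AC = θ_CB gives T_A·a = T_B·b, together with T_A + T_B = T₀.
T_A = T₀·b/(a+b) = 588.0·281/384.0 = 430.3 N·m; T_B = 157.7 N·m.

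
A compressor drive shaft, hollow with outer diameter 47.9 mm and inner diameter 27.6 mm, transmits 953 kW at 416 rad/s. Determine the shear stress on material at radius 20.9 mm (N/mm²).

ω = 416 rad/s, so T = P/ω = 953×10³ / 416.0 = 2291 N·m.
J = π(d_o⁴ − d_i⁴)/32 = π(0.0479⁴ − 0.0276⁴)/32 = 4.599×10^-7 m⁴.
Shear stress varies linearly with radius: τ = T·r/J = 2291 × 0.0209 / 4.599×10^-7 = 1.041×10^8 Pa.

104 N/mm²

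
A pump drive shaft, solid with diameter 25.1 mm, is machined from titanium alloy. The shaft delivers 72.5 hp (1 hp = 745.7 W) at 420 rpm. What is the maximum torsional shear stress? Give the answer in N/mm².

396 N/mm²

ω = 2π·420/60 = 43.98 rad/s, so T = P/ω = 72.5×745.7 / 43.98 = 1229 N·m.
J = πd⁴/32 = π(0.0251)⁴/32 = 3.897×10^-8 m⁴.
τ_max = T·r/J = 1229 × 0.0126 / 3.897×10^-8 = 3.959×10^8 Pa.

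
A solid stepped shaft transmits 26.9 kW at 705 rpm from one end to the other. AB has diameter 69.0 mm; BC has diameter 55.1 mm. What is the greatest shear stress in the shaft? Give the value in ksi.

1.61 ksi

ω = 2π·705/60 = 73.83 rad/s, so T = P/ω = 26.9×10³ / 73.83 = 364.4 N·m.
Under the same torque, τ_max = 16T/(πd³) is largest where d is smallest — segment BC (d = 55.1 mm).
τ_max = 16·364.4/(π·(0.0551)³) = 1.109×10^7 Pa.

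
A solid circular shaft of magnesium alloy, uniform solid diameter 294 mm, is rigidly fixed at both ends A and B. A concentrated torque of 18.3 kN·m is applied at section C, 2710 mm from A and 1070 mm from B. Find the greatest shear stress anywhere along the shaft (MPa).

With uniform GJ and both ends fixed, compatibility θ_AC = θ_CB gives T_A·a = T_B·b, together with T_A + T_B = T₀.
T_A = T₀·b/(a+b) = 18300·1070/3780 = 5180 N·m; T_B = 13120 N·m.
τ in each portion: τ_AC = 1.04×10^6 Pa, τ_CB = 2.63×10^6 Pa; maximum is in CB.
τ_max = T_CB·r/J = 13120·0.147/7.33×10^-4 = 2.629×10^6 Pa.

2.63 MPa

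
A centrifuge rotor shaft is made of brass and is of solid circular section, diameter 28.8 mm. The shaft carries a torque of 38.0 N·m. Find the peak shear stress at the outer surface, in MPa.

8.10 MPa

J = πd⁴/32 = π(0.0288)⁴/32 = 6.754×10^-8 m⁴.
τ_max = T·r/J = 38.00 × 0.0144 / 6.754×10^-8 = 8.102×10^6 Pa.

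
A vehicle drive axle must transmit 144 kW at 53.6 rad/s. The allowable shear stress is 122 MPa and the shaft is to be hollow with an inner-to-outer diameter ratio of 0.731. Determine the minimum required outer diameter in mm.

53.9 mm

ω = 53.6 rad/s, so T = P/ω = 144×10³ / 53.60 = 2687 N·m.
For a hollow shaft with d_i/d_o = 0.731: τ_max = 16T/(π d_o³ (1−k⁴)), so d_o = [16T/(π τ_allow (1−k⁴))]^(1/3) = [16·2687/(π·1.22×10^8·0.7145)]^(1/3) = 0.05394 m.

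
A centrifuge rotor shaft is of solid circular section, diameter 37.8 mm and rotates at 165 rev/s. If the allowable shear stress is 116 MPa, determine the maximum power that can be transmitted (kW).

J = πd⁴/32 = π(0.0378)⁴/32 = 2.004×10^-7 m⁴.
T_max = τ_allow·J/r = 1.16×10^8 × 2.004×10^-7 / 0.0189 = 1230 N·m.
ω = 2π·165 = 1037 rad/s, so P_max = T_max·ω = 1.275×10^6 W.

1280 kW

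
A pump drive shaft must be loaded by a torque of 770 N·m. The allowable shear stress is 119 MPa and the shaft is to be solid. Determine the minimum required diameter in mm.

32.1 mm

For a solid shaft τ_max = 16T/(πd³), so d = (16T/(π τ_allow))^(1/3) = (16·770.0/(π·1.19×10^8))^(1/3) = 0.03206 m.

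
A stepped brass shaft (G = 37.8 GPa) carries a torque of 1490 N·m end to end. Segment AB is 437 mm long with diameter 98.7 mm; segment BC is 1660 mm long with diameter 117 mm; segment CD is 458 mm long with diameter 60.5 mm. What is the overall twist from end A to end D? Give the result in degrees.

J_AB = π(0.0987)⁴/32 = 9.32×10^-6 m⁴; J_BC = π(0.117)⁴/32 = 1.84×10^-5 m⁴; J_CD = π(0.0605)⁴/32 = 1.32×10^-6 m⁴.
θ = (T/G)·Σ L_i/J_i = (1490/37.8×10⁹)·(0.437/9.32×10^-6 + 1.66/1.84×10^-5 + 0.458/1.32×10^-6) = 0.01913 rad.

1.10°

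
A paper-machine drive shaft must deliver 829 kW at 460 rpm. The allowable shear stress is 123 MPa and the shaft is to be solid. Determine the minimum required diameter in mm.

89.3 mm

ω = 2π·460/60 = 48.17 rad/s, so T = P/ω = 829×10³ / 48.17 = 17210 N·m.
For a solid shaft τ_max = 16T/(πd³), so d = (16T/(π τ_allow))^(1/3) = (16·17210/(π·1.23×10^8))^(1/3) = 0.08932 m.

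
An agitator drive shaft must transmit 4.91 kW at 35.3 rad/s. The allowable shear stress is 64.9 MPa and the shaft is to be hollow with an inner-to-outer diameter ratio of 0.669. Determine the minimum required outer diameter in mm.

ω = 35.3 rad/s, so T = P/ω = 4.91×10³ / 35.30 = 139.1 N·m.
For a hollow shaft with d_i/d_o = 0.669: τ_max = 16T/(π d_o³ (1−k⁴)), so d_o = [16T/(π τ_allow (1−k⁴))]^(1/3) = [16·139.1/(π·6.49×10^7·0.7997)]^(1/3) = 0.02390 m.

23.9 mm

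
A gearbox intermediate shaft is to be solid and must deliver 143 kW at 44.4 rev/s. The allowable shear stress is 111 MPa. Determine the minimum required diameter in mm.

28.7 mm

ω = 2π·44.4 = 279.0 rad/s, so T = P/ω = 143×10³ / 279.0 = 512.6 N·m.
For a solid shaft τ_max = 16T/(πd³), so d = (16T/(π τ_allow))^(1/3) = (16·512.6/(π·1.11×10^8))^(1/3) = 0.02865 m.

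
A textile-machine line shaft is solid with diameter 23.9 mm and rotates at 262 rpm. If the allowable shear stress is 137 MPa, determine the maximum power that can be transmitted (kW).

10.1 kW

J = πd⁴/32 = π(0.0239)⁴/32 = 3.203×10^-8 m⁴.
T_max = τ_allow·J/r = 1.37×10^8 × 3.203×10^-8 / 0.0119 = 367.2 N·m.
ω = 2π·262/60 = 27.44 rad/s, so P_max = T_max·ω = 1.008×10^4 W.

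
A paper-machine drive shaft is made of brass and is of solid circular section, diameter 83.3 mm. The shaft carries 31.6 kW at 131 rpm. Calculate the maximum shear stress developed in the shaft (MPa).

20.3 MPa

ω = 2π·131/60 = 13.72 rad/s, so T = P/ω = 31.6×10³ / 13.72 = 2303 N·m.
J = πd⁴/32 = π(0.0833)⁴/32 = 4.727×10^-6 m⁴.
τ_max = T·r/J = 2303 × 0.0416 / 4.727×10^-6 = 2.030×10^7 Pa.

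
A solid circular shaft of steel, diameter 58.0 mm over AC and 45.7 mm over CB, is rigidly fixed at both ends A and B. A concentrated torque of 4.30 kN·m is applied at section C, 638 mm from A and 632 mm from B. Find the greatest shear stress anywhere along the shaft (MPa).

80.8 MPa

Compatibility: T_A·a/J_AC = T_B·b/J_CB with T_A + T_B = T₀.
J_AC = 1.11×10^-6 m⁴, J_CB = 4.28×10^-7 m⁴, so T_A = T₀·(J_AC/a)/((J_AC/a)+(J_CB/b)) = 3096 N·m, T_B = 1204 N·m.
τ in each portion: τ_AC = 8.08×10^7 Pa, τ_CB = 6.43×10^7 Pa; maximum is in AC.
τ_max = T_AC·r/J = 3096·0.0290/1.11×10^-6 = 8.080×10^7 Pa.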